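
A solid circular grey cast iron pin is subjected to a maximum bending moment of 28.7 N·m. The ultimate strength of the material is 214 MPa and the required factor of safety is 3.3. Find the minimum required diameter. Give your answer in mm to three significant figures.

d = 16.5 mm

σ_allow = 214/3.3 = 64.85 MPa.
For a solid circular section σ = 32M/(πd³), so d³ = 32M/(π σ_allow) = 32×28700/(π×64.85) = 4508 mm³.
d = 16.52 mm.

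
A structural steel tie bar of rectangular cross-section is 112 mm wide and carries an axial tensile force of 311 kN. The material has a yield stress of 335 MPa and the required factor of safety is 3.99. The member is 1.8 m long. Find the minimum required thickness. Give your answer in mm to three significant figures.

σ_allow = 335/3.99 = 83.96 MPa.
Required area A = F/σ_allow = 311000/83.96 = 3704 mm².
t = A/w = 3704/112 = 33.07 mm.

t = 33.1 mm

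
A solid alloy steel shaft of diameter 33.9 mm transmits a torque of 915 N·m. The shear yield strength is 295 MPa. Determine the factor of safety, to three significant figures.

τ = 16T/(πd³) = 16×915000/(π×33.9³) = 119.6 MPa.
n = τ_limit/τ = 295/119.6 = 2.466.

n = 2.47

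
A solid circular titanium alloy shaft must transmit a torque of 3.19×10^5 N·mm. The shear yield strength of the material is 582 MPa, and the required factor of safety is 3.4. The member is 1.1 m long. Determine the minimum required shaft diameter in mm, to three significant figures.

Allowable shear stress τ_allow = 582/3.4 = 171.2 MPa.
For a solid shaft τ = 16T/(πd³), so d³ = 16T/(π τ_allow) = 16×319000/(π×171.2) = 9491 mm³.
d = (9491)^(1/3) = 21.17 mm.

d = 21.2 mm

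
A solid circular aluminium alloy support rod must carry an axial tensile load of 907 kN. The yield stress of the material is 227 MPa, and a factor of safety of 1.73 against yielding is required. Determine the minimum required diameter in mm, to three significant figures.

d = 93.8 mm

Allowable stress σ_allow = 227/1.73 = 131.2 MPa.
Required area A = F/σ_allow = 907000/131.2 = 6912 mm².
A = πd²/4 → d = √(4A/π) = 93.81 mm.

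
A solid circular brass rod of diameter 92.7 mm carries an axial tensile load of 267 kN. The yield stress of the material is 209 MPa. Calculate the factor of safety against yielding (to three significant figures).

A = πd²/4 = 6749 mm².
σ = F/A = 267000/6749 = 39.56 MPa.
n = 209/39.56 = 5.283.

n = 5.28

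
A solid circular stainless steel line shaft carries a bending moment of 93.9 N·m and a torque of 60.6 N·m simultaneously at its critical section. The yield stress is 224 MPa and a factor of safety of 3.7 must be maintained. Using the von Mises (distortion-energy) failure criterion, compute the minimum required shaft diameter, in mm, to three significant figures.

d = 26.3 mm

σ_allow = σ_y/n = 224/3.7 = 60.54 MPa.
For a solid shaft σ_b = 32M/(πd³) and τ = 16T/(πd³), so the von Mises stress is σ' = (16/πd³)·√(4M²+3T²).
√(4M²+3T²) = √(4×(93900)² + 3×(60600)²) = 215100 N·mm.
d³ = 16×215100/(π×60.54) = 18100 mm³.
d = 26.26 mm.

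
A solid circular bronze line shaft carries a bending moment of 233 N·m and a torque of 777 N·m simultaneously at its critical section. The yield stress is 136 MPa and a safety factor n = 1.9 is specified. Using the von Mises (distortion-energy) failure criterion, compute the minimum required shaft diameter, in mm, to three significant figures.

d = 46.6 mm

σ_allow = σ_y/n = 136/1.9 = 71.58 MPa.
For a solid shaft σ_b = 32M/(πd³) and τ = 16T/(πd³), so the von Mises stress is σ' = (16/πd³)·√(4M²+3T²).
√(4M²+3T²) = √(4×(233000)² + 3×(777000)²) = 1.424×10^6 N·mm.
d³ = 16×1.424×10^6/(π×71.58) = 101300 mm³.
d = 46.62 mm.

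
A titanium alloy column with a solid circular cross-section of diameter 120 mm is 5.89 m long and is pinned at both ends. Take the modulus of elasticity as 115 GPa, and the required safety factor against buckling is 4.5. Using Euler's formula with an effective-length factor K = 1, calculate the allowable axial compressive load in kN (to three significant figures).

I = πd⁴/64 = π×120⁴/64 = 1.018×10^7 mm⁴.
Effective length L_e = KL = 1×5.89 m = 5890 mm.
Euler critical load P_cr = π²EI/L_e² = π²×115000×1.018×10^7/5890² = 333000 N.
P_allow = P_cr/n = 333000/4.5 = 74000 N.

P_allow = 74.0 kN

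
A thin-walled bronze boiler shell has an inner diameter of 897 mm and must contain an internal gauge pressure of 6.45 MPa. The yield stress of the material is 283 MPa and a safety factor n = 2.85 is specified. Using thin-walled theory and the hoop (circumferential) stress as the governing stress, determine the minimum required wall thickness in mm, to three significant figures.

t = 29.1 mm

σ_allow = 283/2.85 = 99.30 MPa.
Hoop stress σ_h = pD/(2t), so t = pD/(2σ_allow) = 6.45×897/(2×99.30) = 29.13 mm.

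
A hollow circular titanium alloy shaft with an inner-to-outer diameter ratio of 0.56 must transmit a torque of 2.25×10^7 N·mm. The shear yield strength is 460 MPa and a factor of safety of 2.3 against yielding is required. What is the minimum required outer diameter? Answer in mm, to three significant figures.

τ_allow = 460/2.3 = 200.0 MPa.
For a hollow shaft τ = 16T/[πd_o³(1−k⁴)] with k = 0.56, so 1−k⁴ = 0.9017.
d_o³ = 16T/[π τ_allow (1−k⁴)] = 16×2.2500×10^7/(π×200.0×0.9017) = 635500 mm³.
d_o = 85.97 mm.

d_o = 86.0 mm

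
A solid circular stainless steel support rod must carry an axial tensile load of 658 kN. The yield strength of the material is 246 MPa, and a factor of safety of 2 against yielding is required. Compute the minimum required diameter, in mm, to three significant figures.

Allowable stress σ_allow = 246/2 = 123.0 MPa.
Required area A = F/σ_allow = 658000/123.0 = 5350 mm².
A = πd²/4 → d = √(4A/π) = 82.53 mm.

d = 82.5 mm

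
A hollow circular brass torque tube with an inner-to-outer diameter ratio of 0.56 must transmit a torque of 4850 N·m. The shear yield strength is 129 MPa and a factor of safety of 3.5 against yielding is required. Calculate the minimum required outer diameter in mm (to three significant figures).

τ_allow = 129/3.5 = 36.86 MPa.
For a hollow shaft τ = 16T/[πd_o³(1−k⁴)] with k = 0.56, so 1−k⁴ = 0.9017.
d_o³ = 16T/[π τ_allow (1−k⁴)] = 16×4850000/(π×36.86×0.9017) = 743300 mm³.
d_o = 90.58 mm.

d_o = 90.6 mm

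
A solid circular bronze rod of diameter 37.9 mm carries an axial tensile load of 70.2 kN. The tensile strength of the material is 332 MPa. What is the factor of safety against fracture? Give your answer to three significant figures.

A = πd²/4 = 1128 mm².
σ = F/A = 70200/1128 = 62.23 MPa.
n = 332/62.23 = 5.335.

n = 5.34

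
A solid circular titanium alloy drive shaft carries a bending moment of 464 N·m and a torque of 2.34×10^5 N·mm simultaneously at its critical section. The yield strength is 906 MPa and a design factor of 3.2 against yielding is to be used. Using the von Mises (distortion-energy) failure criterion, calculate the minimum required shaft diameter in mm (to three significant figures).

d = 26.3 mm

σ_allow = σ_y/n = 906/3.2 = 283.1 MPa.
For a solid shaft σ_b = 32M/(πd³) and τ = 16T/(πd³), so the von Mises stress is σ' = (16/πd³)·√(4M²+3T²).
√(4M²+3T²) = √(4×(464000)² + 3×(234000)²) = 1.013×10^6 N·mm.
d³ = 16×1.013×10^6/(π×283.1) = 18220 mm³.
d = 26.31 mm.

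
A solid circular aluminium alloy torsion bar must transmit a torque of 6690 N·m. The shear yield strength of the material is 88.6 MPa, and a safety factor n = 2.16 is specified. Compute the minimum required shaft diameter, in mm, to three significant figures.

Allowable shear stress τ_allow = 88.6/2.16 = 41.02 MPa.
For a solid shaft τ = 16T/(πd³), so d³ = 16T/(π τ_allow) = 16×6690000/(π×41.02) = 830600 mm³.
d = (830600)^(1/3) = 94.00 mm.

d = 94.0 mm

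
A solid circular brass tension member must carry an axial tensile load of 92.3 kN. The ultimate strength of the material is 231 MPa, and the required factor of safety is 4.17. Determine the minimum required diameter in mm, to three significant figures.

d = 46.1 mm

Allowable stress σ_allow = 231/4.17 = 55.40 MPa.
Required area A = F/σ_allow = 92300/55.40 = 1666 mm².
A = πd²/4 → d = √(4A/π) = 46.06 mm.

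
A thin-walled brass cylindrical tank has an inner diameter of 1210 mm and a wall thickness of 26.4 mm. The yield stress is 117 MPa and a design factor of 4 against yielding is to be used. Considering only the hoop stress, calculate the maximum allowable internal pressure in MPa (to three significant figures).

p_allow = 1.28 MPa

σ_allow = 117/4 = 29.25 MPa.
σ_h = pD/(2t) → p_allow = 2σ_allow t/D = 2×29.25×26.4/1210 = 1.276 MPa.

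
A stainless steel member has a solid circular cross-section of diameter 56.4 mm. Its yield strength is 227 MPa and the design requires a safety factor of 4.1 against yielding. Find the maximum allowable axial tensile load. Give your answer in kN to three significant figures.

F_allow = 138 kN

σ_allow = 227/4.1 = 55.37 MPa.
A = πd²/4 = π×56.4²/4 = 2498 mm².
F_allow = σ_allow × A = 55.37×2498 = 138300 N.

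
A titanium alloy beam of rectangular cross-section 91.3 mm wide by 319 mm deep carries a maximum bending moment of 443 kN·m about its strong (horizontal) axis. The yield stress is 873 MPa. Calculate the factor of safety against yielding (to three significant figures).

Section modulus S = bh²/6 = 91.3×319²/6 = 1.548×10^6 mm³.
σ = M/S = 4.4300×10^8/1.548×10^6 = 286.1 MPa.
n = 873/286.1 = 3.051.

n = 3.05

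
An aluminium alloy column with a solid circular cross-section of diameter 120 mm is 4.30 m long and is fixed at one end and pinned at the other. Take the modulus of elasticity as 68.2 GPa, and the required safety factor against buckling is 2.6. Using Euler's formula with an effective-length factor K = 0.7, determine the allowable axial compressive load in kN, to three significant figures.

I = πd⁴/64 = π×120⁴/64 = 1.018×10^7 mm⁴.
Effective length L_e = KL = 0.7×4.30 m = 3010 mm.
Euler critical load P_cr = π²EI/L_e² = π²×68200×1.018×10^7/3010² = 756200 N.
P_allow = P_cr/n = 756200/2.6 = 290900 N.

P_allow = 291 kN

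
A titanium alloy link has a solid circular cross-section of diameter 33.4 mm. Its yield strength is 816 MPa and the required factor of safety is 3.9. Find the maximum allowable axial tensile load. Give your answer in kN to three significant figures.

σ_allow = 816/3.9 = 209.2 MPa.
A = πd²/4 = π×33.4²/4 = 876.2 mm².
F_allow = σ_allow × A = 209.2×876.2 = 183300 N.

F_allow = 183 kN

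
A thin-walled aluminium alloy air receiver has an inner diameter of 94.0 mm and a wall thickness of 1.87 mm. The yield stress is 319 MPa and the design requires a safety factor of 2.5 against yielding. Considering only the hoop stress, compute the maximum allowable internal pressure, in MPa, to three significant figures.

σ_allow = 319/2.5 = 127.6 MPa.
σ_h = pD/(2t) → p_allow = 2σ_allow t/D = 2×127.6×1.87/94.0 = 5.077 MPa.

p_allow = 5.08 MPa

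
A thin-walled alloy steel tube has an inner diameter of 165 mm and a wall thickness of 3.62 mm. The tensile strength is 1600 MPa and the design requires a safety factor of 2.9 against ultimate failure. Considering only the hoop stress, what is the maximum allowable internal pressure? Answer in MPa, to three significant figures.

σ_allow = 1600/2.9 = 551.7 MPa.
σ_h = pD/(2t) → p_allow = 2σ_allow t/D = 2×551.7×3.62/165 = 24.21 MPa.

p_allow = 24.2 MPa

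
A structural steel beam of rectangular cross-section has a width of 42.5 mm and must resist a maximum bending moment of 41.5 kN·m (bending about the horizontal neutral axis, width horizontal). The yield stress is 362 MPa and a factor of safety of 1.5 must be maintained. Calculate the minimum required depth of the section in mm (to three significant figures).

σ_allow = 362/1.5 = 241.3 MPa.
For a rectangular section σ = 6M/(bh²), so h² = 6M/(b σ_allow) = 6×4.1500×10^7/(42.5×241.3) = 24280 mm².
h = 155.8 mm.

h = 156 mm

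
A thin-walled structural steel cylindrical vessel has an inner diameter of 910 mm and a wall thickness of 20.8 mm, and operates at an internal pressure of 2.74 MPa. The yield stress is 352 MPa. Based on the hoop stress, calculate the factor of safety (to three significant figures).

σ_h = pD/(2t) = 2.74×910/(2×20.8) = 59.94 MPa.
n = 352/59.94 = 5.873.

n = 5.87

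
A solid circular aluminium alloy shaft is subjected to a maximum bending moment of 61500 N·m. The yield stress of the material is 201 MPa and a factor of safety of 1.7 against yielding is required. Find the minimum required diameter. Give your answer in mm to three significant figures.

d = 174 mm

σ_allow = 201/1.7 = 118.2 MPa.
For a solid circular section σ = 32M/(πd³), so d³ = 32M/(π σ_allow) = 32×6.1500×10^7/(π×118.2) = 5.298×10^6 mm³.
d = 174.3 mm.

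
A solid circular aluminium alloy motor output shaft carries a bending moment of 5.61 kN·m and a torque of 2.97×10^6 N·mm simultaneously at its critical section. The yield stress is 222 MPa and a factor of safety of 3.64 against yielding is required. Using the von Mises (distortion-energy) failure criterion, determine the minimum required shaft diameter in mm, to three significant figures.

σ_allow = σ_y/n = 222/3.64 = 60.99 MPa.
For a solid shaft σ_b = 32M/(πd³) and τ = 16T/(πd³), so the von Mises stress is σ' = (16/πd³)·√(4M²+3T²).
√(4M²+3T²) = √(4×(5.610×10^6)² + 3×(2.970×10^6)²) = 1.234×10^7 N·mm.
d³ = 16×1.234×10^7/(π×60.99) = 1.031×10^6 mm³.
d = 101.0 mm.

d = 101 mm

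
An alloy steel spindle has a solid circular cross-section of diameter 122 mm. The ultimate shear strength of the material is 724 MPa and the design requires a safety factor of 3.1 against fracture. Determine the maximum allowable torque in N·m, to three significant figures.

τ_allow = 724/3.1 = 233.5 MPa.
For a solid shaft T_allow = τ_allow·πd³/16; πd³/16 = π×122³/16 = 356500 mm³.
T_allow = 233.5×356500 = 8.327×10^7 N·mm = 83270 N·m.

T_allow = 83300 N·m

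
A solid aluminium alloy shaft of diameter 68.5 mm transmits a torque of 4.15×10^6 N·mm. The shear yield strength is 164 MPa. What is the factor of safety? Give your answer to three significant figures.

τ = 16T/(πd³) = 16×4150000/(π×68.5³) = 65.76 MPa.
n = τ_limit/τ = 164/65.76 = 2.494.

n = 2.49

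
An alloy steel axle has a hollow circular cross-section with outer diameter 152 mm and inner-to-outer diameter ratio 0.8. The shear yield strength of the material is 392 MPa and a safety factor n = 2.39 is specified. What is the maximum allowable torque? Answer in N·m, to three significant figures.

T_allow = 66800 N·m

τ_allow = 392/2.39 = 164.0 MPa.
For a hollow shaft T_allow = τ_allow·πd_o³(1−k⁴)/16 with 1−k⁴ = 0.5904, so πd_o³(1−k⁴)/16 = 407100 mm³.
T_allow = 164.0×407100 = 6.677×10^7 N·mm = 66770 N·m.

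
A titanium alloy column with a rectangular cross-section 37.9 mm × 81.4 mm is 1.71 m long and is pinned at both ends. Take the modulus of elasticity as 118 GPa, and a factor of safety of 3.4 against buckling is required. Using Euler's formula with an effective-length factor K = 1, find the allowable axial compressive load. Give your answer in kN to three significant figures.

Buckling occurs about the weak axis: I_min = h·b³/12 = 81.4×37.9³/12 = 369300 mm⁴ (b = 37.9 mm is the smaller dimension).
Effective length L_e = KL = 1×1.71 m = 1710 mm.
Euler critical load P_cr = π²EI/L_e² = π²×118000×369300/1710² = 147100 N.
P_allow = P_cr/n = 147100/3.4 = 43260 N.

P_allow = 43.3 kN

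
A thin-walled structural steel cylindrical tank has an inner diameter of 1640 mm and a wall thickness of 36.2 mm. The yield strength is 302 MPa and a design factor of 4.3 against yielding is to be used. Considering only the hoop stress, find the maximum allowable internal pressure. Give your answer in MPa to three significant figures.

p_allow = 3.10 MPa

σ_allow = 302/4.3 = 70.23 MPa.
σ_h = pD/(2t) → p_allow = 2σ_allow t/D = 2×70.23×36.2/1640 = 3.101 MPa.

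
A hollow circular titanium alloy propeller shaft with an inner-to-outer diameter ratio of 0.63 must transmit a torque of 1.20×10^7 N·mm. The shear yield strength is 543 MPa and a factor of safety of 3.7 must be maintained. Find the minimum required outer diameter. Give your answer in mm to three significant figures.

d_o = 79.1 mm

τ_allow = 543/3.7 = 146.8 MPa.
For a hollow shaft τ = 16T/[πd_o³(1−k⁴)] with k = 0.63, so 1−k⁴ = 0.8425.
d_o³ = 16T/[π τ_allow (1−k⁴)] = 16×1.2000×10^7/(π×146.8×0.8425) = 494300 mm³.
d_o = 79.07 mm.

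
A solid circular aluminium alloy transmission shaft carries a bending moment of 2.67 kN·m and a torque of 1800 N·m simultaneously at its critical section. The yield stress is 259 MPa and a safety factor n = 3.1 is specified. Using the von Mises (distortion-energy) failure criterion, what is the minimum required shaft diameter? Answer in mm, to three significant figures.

σ_allow = σ_y/n = 259/3.1 = 83.55 MPa.
For a solid shaft σ_b = 32M/(πd³) and τ = 16T/(πd³), so the von Mises stress is σ' = (16/πd³)·√(4M²+3T²).
√(4M²+3T²) = √(4×(2.670×10^6)² + 3×(1.800×10^6)²) = 6.183×10^6 N·mm.
d³ = 16×6.183×10^6/(π×83.55) = 376900 mm³.
d = 72.24 mm.

d = 72.2 mm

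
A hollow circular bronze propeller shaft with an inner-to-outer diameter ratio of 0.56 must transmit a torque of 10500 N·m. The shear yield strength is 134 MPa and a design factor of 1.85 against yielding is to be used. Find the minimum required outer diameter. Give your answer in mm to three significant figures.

τ_allow = 134/1.85 = 72.43 MPa.
For a hollow shaft τ = 16T/[πd_o³(1−k⁴)] with k = 0.56, so 1−k⁴ = 0.9017.
d_o³ = 16T/[π τ_allow (1−k⁴)] = 16×1.0500×10^7/(π×72.43×0.9017) = 818800 mm³.
d_o = 93.55 mm.

d_o = 93.6 mm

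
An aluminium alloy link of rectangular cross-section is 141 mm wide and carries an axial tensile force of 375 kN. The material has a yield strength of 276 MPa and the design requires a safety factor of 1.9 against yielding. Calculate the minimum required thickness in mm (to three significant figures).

σ_allow = 276/1.9 = 145.3 MPa.
Required area A = F/σ_allow = 375000/145.3 = 2582 mm².
t = A/w = 2582/141 = 18.31 mm.

t = 18.3 mm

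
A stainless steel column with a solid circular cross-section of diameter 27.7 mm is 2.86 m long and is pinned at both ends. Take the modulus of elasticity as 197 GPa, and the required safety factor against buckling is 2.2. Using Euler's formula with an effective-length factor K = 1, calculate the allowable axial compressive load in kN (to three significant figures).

I = πd⁴/64 = π×27.7⁴/64 = 28900 mm⁴.
Effective length L_e = KL = 1×2.86 m = 2860 mm.
Euler critical load P_cr = π²EI/L_e² = π²×197000×28900/2860² = 6869 N.
P_allow = P_cr/n = 6869/2.2 = 3122 N.

P_allow = 3.12 kN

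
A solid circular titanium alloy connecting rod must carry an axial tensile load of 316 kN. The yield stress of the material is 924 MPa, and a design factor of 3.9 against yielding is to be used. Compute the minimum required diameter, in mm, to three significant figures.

Allowable stress σ_allow = 924/3.9 = 236.9 MPa.
Required area A = F/σ_allow = 316000/236.9 = 1334 mm².
A = πd²/4 → d = √(4A/π) = 41.21 mm.

d = 41.2 mm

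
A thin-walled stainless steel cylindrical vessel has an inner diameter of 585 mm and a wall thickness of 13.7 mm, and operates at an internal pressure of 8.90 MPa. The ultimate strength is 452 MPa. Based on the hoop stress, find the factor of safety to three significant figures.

n = 2.38

σ_h = pD/(2t) = 8.90×585/(2×13.7) = 190.0 MPa.
n = 452/190.0 = 2.379.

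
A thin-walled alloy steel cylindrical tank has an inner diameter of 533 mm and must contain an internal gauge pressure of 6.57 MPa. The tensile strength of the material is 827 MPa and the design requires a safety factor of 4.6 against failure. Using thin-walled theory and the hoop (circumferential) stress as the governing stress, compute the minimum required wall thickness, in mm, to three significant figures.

t = 9.74 mm

σ_allow = 827/4.6 = 179.8 MPa.
Hoop stress σ_h = pD/(2t), so t = pD/(2σ_allow) = 6.57×533/(2×179.8) = 9.739 mm.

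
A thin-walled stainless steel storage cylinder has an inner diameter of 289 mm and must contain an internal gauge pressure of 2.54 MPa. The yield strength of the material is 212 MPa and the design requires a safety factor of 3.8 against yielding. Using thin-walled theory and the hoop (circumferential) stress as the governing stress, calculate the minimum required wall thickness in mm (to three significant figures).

t = 6.58 mm

σ_allow = 212/3.8 = 55.79 MPa.
Hoop stress σ_h = pD/(2t), so t = pD/(2σ_allow) = 2.54×289/(2×55.79) = 6.579 mm.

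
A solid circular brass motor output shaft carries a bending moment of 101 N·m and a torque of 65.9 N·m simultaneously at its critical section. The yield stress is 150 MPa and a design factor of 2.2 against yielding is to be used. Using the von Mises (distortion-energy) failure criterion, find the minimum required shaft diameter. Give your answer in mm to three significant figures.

σ_allow = σ_y/n = 150/2.2 = 68.18 MPa.
For a solid shaft σ_b = 32M/(πd³) and τ = 16T/(πd³), so the von Mises stress is σ' = (16/πd³)·√(4M²+3T²).
√(4M²+3T²) = √(4×(101000)² + 3×(65900)²) = 232000 N·mm.
d³ = 16×232000/(π×68.18) = 17330 mm³.
d = 25.88 mm.

d = 25.9 mm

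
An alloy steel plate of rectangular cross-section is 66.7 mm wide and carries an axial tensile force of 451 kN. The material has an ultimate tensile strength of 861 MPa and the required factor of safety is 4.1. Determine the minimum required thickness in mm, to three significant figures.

t = 32.2 mm

σ_allow = 861/4.1 = 210.0 MPa.
Required area A = F/σ_allow = 451000/210.0 = 2148 mm².
t = A/w = 2148/66.7 = 32.20 mm.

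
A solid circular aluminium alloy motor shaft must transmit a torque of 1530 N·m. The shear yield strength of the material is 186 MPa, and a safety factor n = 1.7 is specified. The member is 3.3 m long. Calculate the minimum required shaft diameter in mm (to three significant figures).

Allowable shear stress τ_allow = 186/1.7 = 109.4 MPa.
For a solid shaft τ = 16T/(πd³), so d³ = 16T/(π τ_allow) = 16×1530000/(π×109.4) = 71220 mm³.
d = (71220)^(1/3) = 41.45 mm.

d = 41.5 mm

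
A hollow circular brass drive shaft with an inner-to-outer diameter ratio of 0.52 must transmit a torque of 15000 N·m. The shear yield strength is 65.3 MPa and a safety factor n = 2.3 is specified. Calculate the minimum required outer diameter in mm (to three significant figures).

τ_allow = 65.3/2.3 = 28.39 MPa.
For a hollow shaft τ = 16T/[πd_o³(1−k⁴)] with k = 0.52, so 1−k⁴ = 0.9269.
d_o³ = 16T/[π τ_allow (1−k⁴)] = 16×1.5000×10^7/(π×28.39×0.9269) = 2.903×10^6 mm³.
d_o = 142.7 mm.

d_o = 143 mm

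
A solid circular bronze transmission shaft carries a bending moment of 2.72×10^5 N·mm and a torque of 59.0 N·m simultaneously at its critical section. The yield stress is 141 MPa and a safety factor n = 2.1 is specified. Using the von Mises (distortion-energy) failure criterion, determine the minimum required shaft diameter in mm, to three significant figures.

σ_allow = σ_y/n = 141/2.1 = 67.14 MPa.
For a solid shaft σ_b = 32M/(πd³) and τ = 16T/(πd³), so the von Mises stress is σ' = (16/πd³)·√(4M²+3T²).
√(4M²+3T²) = √(4×(272000)² + 3×(59000)²) = 553500 N·mm.
d³ = 16×553500/(π×67.14) = 41990 mm³.
d = 34.76 mm.

d = 34.8 mm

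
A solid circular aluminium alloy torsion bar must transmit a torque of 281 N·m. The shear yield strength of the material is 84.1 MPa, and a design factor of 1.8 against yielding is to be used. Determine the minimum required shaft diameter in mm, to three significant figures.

Allowable shear stress τ_allow = 84.1/1.8 = 46.72 MPa.
For a solid shaft τ = 16T/(πd³), so d³ = 16T/(π τ_allow) = 16×281000/(π×46.72) = 30630 mm³.
d = (30630)^(1/3) = 31.29 mm.

d = 31.3 mm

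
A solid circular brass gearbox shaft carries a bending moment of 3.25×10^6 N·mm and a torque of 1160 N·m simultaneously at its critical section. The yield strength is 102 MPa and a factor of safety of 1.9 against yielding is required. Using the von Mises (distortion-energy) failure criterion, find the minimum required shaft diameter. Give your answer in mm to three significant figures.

d = 86.4 mm

σ_allow = σ_y/n = 102/1.9 = 53.68 MPa.
For a solid shaft σ_b = 32M/(πd³) and τ = 16T/(πd³), so the von Mises stress is σ' = (16/πd³)·√(4M²+3T²).
√(4M²+3T²) = √(4×(3.250×10^6)² + 3×(1.160×10^6)²) = 6.803×10^6 N·mm.
d³ = 16×6.803×10^6/(π×53.68) = 645400 mm³.
d = 86.42 mm.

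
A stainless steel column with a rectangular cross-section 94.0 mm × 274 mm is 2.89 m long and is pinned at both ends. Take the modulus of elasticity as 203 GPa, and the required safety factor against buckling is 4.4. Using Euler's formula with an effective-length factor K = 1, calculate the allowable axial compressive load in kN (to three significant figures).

P_allow = 1030 kN

Buckling occurs about the weak axis: I_min = h·b³/12 = 274×94.0³/12 = 1.897×10^7 mm⁴ (b = 94.0 mm is the smaller dimension).
Effective length L_e = KL = 1×2.89 m = 2890 mm.
Euler critical load P_cr = π²EI/L_e² = π²×203000×1.897×10^7/2890² = 4.549×10^6 N.
P_allow = P_cr/n = 4.549×10^6/4.4 = 1.034×10^6 N.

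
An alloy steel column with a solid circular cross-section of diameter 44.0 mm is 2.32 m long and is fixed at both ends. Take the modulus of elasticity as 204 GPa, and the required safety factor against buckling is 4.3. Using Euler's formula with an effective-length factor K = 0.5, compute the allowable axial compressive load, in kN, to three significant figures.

P_allow = 64.0 kN

I = πd⁴/64 = π×44.0⁴/64 = 184000 mm⁴.
Effective length L_e = KL = 0.5×2.32 m = 1160 mm.
Euler critical load P_cr = π²EI/L_e² = π²×204000×184000/1160² = 275300 N.
P_allow = P_cr/n = 275300/4.3 = 64020 N.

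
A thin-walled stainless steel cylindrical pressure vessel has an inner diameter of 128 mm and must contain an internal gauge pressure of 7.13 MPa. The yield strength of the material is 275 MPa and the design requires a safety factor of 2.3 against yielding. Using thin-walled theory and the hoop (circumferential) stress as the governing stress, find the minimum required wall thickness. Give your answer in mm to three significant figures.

σ_allow = 275/2.3 = 119.6 MPa.
Hoop stress σ_h = pD/(2t), so t = pD/(2σ_allow) = 7.13×128/(2×119.6) = 3.816 mm.

t = 3.82 mm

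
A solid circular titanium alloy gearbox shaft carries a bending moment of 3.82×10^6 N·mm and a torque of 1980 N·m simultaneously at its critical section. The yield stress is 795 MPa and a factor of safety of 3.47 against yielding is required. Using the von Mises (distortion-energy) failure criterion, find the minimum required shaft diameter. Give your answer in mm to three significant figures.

σ_allow = σ_y/n = 795/3.47 = 229.1 MPa.
For a solid shaft σ_b = 32M/(πd³) and τ = 16T/(πd³), so the von Mises stress is σ' = (16/πd³)·√(4M²+3T²).
√(4M²+3T²) = √(4×(3.820×10^6)² + 3×(1.980×10^6)²) = 8.374×10^6 N·mm.
d³ = 16×8.374×10^6/(π×229.1) = 186200 mm³.
d = 57.10 mm.

d = 57.1 mm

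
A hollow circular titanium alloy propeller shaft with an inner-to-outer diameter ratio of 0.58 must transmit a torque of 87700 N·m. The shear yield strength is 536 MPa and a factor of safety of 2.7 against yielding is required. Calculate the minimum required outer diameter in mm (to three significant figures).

τ_allow = 536/2.7 = 198.5 MPa.
For a hollow shaft τ = 16T/[πd_o³(1−k⁴)] with k = 0.58, so 1−k⁴ = 0.8868.
d_o³ = 16T/[π τ_allow (1−k⁴)] = 16×8.7700×10^7/(π×198.5×0.8868) = 2.537×10^6 mm³.
d_o = 136.4 mm.

d_o = 136 mm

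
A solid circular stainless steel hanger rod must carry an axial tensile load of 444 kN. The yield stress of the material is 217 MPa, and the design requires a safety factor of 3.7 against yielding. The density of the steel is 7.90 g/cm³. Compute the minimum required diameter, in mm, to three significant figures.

d = 98.2 mm

Allowable stress σ_allow = 217/3.7 = 58.65 MPa.
Required area A = F/σ_allow = 444000/58.65 = 7571 mm².
A = πd²/4 → d = √(4A/π) = 98.18 mm.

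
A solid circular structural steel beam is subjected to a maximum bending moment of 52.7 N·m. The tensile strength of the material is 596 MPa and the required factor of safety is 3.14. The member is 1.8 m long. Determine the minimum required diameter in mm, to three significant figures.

σ_allow = 596/3.14 = 189.8 MPa.
For a solid circular section σ = 32M/(πd³), so d³ = 32M/(π σ_allow) = 32×52700/(π×189.8) = 2828 mm³.
d = 14.14 mm.

d = 14.1 mm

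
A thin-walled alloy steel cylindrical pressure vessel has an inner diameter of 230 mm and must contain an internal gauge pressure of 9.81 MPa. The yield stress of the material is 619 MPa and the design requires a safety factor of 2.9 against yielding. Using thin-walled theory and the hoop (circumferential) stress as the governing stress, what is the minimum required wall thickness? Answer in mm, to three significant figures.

t = 5.29 mm

σ_allow = 619/2.9 = 213.4 MPa.
Hoop stress σ_h = pD/(2t), so t = pD/(2σ_allow) = 9.81×230/(2×213.4) = 5.285 mm.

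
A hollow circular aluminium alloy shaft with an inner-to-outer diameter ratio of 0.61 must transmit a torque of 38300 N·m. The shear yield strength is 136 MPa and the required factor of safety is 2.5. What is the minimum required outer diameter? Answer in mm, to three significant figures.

τ_allow = 136/2.5 = 54.40 MPa.
For a hollow shaft τ = 16T/[πd_o³(1−k⁴)] with k = 0.61, so 1−k⁴ = 0.8615.
d_o³ = 16T/[π τ_allow (1−k⁴)] = 16×3.8300×10^7/(π×54.40×0.8615) = 4.162×10^6 mm³.
d_o = 160.9 mm.

d_o = 161 mm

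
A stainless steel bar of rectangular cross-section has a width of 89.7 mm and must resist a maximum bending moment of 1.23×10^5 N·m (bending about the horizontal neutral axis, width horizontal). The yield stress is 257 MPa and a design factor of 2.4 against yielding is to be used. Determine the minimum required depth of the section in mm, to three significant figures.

h = 277 mm

σ_allow = 257/2.4 = 107.1 MPa.
For a rectangular section σ = 6M/(bh²), so h² = 6M/(b σ_allow) = 6×1.2300×10^8/(89.7×107.1) = 76830 mm².
h = 277.2 mm.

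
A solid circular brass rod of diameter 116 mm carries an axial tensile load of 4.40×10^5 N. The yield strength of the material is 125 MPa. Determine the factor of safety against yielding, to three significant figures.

n = 3.00

A = πd²/4 = 10570 mm².
σ = F/A = 440000/10570 = 41.63 MPa.
n = 125/41.63 = 3.002.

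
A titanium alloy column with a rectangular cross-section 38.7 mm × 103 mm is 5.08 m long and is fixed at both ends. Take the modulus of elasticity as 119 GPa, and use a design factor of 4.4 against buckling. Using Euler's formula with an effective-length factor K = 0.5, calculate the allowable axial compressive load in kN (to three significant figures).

Buckling occurs about the weak axis: I_min = h·b³/12 = 103×38.7³/12 = 497500 mm⁴ (b = 38.7 mm is the smaller dimension).
Effective length L_e = KL = 0.5×5.08 m = 2540 mm.
Euler critical load P_cr = π²EI/L_e² = π²×119000×497500/2540² = 90570 N.
P_allow = P_cr/n = 90570/4.4 = 20580 N.

P_allow = 20.6 kN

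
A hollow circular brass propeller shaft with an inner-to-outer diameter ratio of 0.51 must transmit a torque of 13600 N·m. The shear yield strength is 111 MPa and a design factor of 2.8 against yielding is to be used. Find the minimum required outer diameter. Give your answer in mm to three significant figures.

τ_allow = 111/2.8 = 39.64 MPa.
For a hollow shaft τ = 16T/[πd_o³(1−k⁴)] with k = 0.51, so 1−k⁴ = 0.9323.
d_o³ = 16T/[π τ_allow (1−k⁴)] = 16×1.3600×10^7/(π×39.64×0.9323) = 1.874×10^6 mm³.
d_o = 123.3 mm.

d_o = 123 mm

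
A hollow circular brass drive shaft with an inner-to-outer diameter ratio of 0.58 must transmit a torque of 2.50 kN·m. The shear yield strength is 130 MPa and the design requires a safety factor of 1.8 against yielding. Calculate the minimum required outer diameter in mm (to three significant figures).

τ_allow = 130/1.8 = 72.22 MPa.
For a hollow shaft τ = 16T/[πd_o³(1−k⁴)] with k = 0.58, so 1−k⁴ = 0.8868.
d_o³ = 16T/[π τ_allow (1−k⁴)] = 16×2500000/(π×72.22×0.8868) = 198800 mm³.
d_o = 58.36 mm.

d_o = 58.4 mm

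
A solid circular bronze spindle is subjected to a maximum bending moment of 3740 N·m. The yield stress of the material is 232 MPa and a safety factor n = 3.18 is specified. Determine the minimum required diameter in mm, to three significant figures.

d = 80.5 mm

σ_allow = 232/3.18 = 72.96 MPa.
For a solid circular section σ = 32M/(πd³), so d³ = 32M/(π σ_allow) = 32×3740000/(π×72.96) = 522200 mm³.
d = 80.53 mm.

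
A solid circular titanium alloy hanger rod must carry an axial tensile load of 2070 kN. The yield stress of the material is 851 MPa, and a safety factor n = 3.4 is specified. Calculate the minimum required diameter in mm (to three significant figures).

Allowable stress σ_allow = 851/3.4 = 250.3 MPa.
Required area A = F/σ_allow = 2070000/250.3 = 8270 mm².
A = πd²/4 → d = √(4A/π) = 102.6 mm.

d = 103 mm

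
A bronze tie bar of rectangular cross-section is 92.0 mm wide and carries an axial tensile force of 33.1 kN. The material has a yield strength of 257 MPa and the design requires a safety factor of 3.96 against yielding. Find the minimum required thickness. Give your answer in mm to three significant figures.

σ_allow = 257/3.96 = 64.90 MPa.
Required area A = F/σ_allow = 33100/64.90 = 510.0 mm².
t = A/w = 510.0/92.0 = 5.544 mm.

t = 5.54 mm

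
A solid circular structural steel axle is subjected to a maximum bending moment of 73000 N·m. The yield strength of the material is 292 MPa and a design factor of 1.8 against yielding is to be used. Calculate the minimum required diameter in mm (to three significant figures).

σ_allow = 292/1.8 = 162.2 MPa.
For a solid circular section σ = 32M/(πd³), so d³ = 32M/(π σ_allow) = 32×7.3000×10^7/(π×162.2) = 4.584×10^6 mm³.
d = 166.1 mm.

d = 166 mm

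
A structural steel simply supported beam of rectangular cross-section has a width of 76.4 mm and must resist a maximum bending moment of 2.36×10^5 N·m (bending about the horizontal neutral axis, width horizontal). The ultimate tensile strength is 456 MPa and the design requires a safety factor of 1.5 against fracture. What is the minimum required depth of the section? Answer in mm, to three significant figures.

h = 247 mm

σ_allow = 456/1.5 = 304.0 MPa.
For a rectangular section σ = 6M/(bh²), so h² = 6M/(b σ_allow) = 6×2.3600×10^8/(76.4×304.0) = 60970 mm².
h = 246.9 mm.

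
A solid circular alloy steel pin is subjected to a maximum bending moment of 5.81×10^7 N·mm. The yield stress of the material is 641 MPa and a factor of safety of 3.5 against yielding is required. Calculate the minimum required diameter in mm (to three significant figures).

σ_allow = 641/3.5 = 183.1 MPa.
For a solid circular section σ = 32M/(πd³), so d³ = 32M/(π σ_allow) = 32×5.8100×10^7/(π×183.1) = 3.231×10^6 mm³.
d = 147.8 mm.

d = 148 mm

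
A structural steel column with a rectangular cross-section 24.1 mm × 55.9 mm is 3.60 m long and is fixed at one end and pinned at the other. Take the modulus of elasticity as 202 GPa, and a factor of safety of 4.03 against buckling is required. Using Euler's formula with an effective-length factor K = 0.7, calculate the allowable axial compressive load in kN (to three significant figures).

Buckling occurs about the weak axis: I_min = h·b³/12 = 55.9×24.1³/12 = 65210 mm⁴ (b = 24.1 mm is the smaller dimension).
Effective length L_e = KL = 0.7×3.60 m = 2520 mm.
Euler critical load P_cr = π²EI/L_e² = π²×202000×65210/2520² = 20470 N.
P_allow = P_cr/n = 20470/4.03 = 5080 N.

P_allow = 5.08 kN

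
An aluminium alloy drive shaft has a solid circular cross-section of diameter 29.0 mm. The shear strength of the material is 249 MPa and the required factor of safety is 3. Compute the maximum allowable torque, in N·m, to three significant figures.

T_allow = 397 N·m

τ_allow = 249/3 = 83.00 MPa.
For a solid shaft T_allow = τ_allow·πd³/16; πd³/16 = π×29.0³/16 = 4789 mm³.
T_allow = 83.00×4789 = 397500 N·mm = 397.5 N·m.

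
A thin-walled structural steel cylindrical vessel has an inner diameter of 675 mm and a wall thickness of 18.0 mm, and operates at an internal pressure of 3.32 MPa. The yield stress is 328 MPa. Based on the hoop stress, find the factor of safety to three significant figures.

n = 5.27

σ_h = pD/(2t) = 3.32×675/(2×18.0) = 62.25 MPa.
n = 328/62.25 = 5.269.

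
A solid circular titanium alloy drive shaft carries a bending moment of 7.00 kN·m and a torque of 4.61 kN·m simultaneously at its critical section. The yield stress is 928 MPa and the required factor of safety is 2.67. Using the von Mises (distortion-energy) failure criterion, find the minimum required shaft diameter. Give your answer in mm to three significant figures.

σ_allow = σ_y/n = 928/2.67 = 347.6 MPa.
For a solid shaft σ_b = 32M/(πd³) and τ = 16T/(πd³), so the von Mises stress is σ' = (16/πd³)·√(4M²+3T²).
√(4M²+3T²) = √(4×(7.000×10^6)² + 3×(4.610×10^6)²) = 1.612×10^7 N·mm.
d³ = 16×1.612×10^7/(π×347.6) = 236200 mm³.
d = 61.81 mm.

d = 61.8 mm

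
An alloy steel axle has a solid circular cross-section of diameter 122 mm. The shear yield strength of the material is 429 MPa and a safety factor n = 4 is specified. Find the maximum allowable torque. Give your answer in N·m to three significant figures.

T_allow = 38200 N·m

τ_allow = 429/4 = 107.2 MPa.
For a solid shaft T_allow = τ_allow·πd³/16; πd³/16 = π×122³/16 = 356500 mm³.
T_allow = 107.2×356500 = 3.824×10^7 N·mm = 38240 N·m.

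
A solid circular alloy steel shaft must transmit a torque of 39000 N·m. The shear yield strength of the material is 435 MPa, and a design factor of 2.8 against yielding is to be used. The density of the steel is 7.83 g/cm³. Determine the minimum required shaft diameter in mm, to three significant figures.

Allowable shear stress τ_allow = 435/2.8 = 155.4 MPa.
For a solid shaft τ = 16T/(πd³), so d³ = 16T/(π τ_allow) = 16×3.9000×10^7/(π×155.4) = 1.279×10^6 mm³.
d = (1.279×10^6)^(1/3) = 108.5 mm.

d = 109 mm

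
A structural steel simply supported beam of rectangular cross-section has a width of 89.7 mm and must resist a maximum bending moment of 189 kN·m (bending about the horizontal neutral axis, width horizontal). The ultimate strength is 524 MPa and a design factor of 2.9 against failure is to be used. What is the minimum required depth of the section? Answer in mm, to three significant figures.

σ_allow = 524/2.9 = 180.7 MPa.
For a rectangular section σ = 6M/(bh²), so h² = 6M/(b σ_allow) = 6×1.8900×10^8/(89.7×180.7) = 69970 mm².
h = 264.5 mm.

h = 265 mm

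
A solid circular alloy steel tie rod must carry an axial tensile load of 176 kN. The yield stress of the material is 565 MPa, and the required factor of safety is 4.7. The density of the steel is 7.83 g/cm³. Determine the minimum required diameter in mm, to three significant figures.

d = 43.2 mm

Allowable stress σ_allow = 565/4.7 = 120.2 MPa.
Required area A = F/σ_allow = 176000/120.2 = 1464 mm².
A = πd²/4 → d = √(4A/π) = 43.18 mm.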